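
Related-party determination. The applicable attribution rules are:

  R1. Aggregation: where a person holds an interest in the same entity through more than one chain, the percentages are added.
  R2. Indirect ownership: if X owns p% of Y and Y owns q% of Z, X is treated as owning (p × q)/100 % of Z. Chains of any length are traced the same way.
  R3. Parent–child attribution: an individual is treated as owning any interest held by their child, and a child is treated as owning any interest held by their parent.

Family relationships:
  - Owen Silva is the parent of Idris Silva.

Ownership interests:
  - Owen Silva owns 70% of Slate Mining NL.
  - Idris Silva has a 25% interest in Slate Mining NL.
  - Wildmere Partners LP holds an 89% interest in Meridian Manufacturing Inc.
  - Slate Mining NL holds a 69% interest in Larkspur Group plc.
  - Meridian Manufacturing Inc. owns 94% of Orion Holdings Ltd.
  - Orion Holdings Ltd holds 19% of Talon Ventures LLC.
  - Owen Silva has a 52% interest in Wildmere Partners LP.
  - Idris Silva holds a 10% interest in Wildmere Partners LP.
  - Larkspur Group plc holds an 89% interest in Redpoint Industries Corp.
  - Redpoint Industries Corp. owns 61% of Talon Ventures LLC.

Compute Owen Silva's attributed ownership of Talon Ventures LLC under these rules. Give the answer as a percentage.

By parent–child attribution (R3), Owen Silva is treated as also owning Idris Silva's interest in Wildmere Partners LP, giving 52% + 10% = 62%.
By parent–child attribution (R3), Owen Silva is treated as also owning Idris Silva's interest in Slate Mining NL, giving 70% + 25% = 95%.
Chain via Wildmere Partners LP → Meridian Manufacturing Inc. → Orion Holdings Ltd (R2): 62% × 89% × 94% × 19% = 9.855148% of Talon Ventures LLC.
Chain via Slate Mining NL → Larkspur Group plc → Redpoint Industries Corp. (R2): 95% × 69% × 89% × 61% = 35.587095% of Talon Ventures LLC.
Aggregating (R1): 9.855148% + 35.587095% = 45.442243%.

45.442243%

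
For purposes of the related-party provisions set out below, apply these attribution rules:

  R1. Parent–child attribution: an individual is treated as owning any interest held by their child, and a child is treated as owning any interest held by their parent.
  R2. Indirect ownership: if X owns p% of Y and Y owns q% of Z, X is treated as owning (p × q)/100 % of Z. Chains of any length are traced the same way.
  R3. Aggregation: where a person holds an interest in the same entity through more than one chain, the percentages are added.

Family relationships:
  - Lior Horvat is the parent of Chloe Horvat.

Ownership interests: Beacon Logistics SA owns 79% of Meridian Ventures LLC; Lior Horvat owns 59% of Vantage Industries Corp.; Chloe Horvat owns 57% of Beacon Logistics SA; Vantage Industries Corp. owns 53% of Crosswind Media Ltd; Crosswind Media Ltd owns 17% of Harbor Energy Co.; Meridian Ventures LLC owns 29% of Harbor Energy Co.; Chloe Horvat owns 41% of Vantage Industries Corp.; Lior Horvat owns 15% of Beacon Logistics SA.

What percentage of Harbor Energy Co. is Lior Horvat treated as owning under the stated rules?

By parent–child attribution (R1), Lior Horvat is treated as also owning Chloe Horvat's interest in Beacon Logistics SA, giving 15% + 57% = 72%.
By parent–child attribution (R1), Lior Horvat is treated as also owning Chloe Horvat's interest in Vantage Industries Corp, giving 59% + 41% = 100%.
Chain via Beacon Logistics SA → Meridian Ventures LLC (R2): 72% × 79% × 29% = 16.4952% of Harbor Energy Co.
Chain via Vantage Industries Corp. → Crosswind Media Ltd (R2): 100% × 53% × 17% = 9.01% of Harbor Energy Co.
Aggregating (R3): 16.4952% + 9.01% = 25.5052%.

25.5052%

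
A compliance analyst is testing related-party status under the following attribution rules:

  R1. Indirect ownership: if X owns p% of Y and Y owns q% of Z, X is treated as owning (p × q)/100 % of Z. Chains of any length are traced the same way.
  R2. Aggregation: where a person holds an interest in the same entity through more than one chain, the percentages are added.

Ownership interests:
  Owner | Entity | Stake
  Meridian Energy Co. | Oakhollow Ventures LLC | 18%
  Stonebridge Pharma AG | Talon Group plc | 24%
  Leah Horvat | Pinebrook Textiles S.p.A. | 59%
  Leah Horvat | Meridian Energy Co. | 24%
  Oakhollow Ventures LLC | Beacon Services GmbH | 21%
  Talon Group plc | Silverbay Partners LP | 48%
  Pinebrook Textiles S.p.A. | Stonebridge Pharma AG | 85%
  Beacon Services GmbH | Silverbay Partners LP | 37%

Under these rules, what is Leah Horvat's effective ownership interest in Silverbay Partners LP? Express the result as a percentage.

Chain via Pinebrook Textiles S.p.A. → Stonebridge Pharma AG → Talon Group plc (R1): 59% × 85% × 24% × 48% = 5.77728% of Silverbay Partners LP.
Chain via Meridian Energy Co. → Oakhollow Ventures LLC → Beacon Services GmbH (R1): 24% × 18% × 21% × 37% = 0.335664% of Silverbay Partners LP.
Aggregating (R2): 5.77728% + 0.335664% = 6.112944%.

6.112944%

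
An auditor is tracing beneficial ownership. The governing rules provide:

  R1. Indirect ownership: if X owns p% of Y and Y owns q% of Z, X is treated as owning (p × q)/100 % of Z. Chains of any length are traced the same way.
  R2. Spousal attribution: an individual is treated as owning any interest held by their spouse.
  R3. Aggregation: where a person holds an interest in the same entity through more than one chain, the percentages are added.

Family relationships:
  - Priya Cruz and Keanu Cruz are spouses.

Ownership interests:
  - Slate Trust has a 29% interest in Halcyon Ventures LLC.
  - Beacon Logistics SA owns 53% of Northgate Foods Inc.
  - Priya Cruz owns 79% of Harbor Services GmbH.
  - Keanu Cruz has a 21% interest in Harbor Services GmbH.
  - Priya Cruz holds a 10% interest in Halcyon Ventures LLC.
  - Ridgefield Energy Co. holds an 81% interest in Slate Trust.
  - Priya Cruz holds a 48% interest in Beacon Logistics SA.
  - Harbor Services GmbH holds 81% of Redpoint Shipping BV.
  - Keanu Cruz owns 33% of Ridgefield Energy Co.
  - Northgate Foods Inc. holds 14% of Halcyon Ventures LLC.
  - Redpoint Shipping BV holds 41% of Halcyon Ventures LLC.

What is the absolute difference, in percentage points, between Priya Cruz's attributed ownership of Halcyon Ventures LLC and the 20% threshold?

34.5233

By spousal attribution (R2), Priya Cruz is treated as also owning Keanu Cruz's interest in Harbor Services GmbH, giving 79% + 21% = 100%.
By spousal attribution (R2), Priya Cruz is treated as owning Keanu Cruz's 33% interest in Ridgefield Energy Co.
Chain via Harbor Services GmbH → Redpoint Shipping BV (R1): 100% × 81% × 41% = 33.21% of Halcyon Ventures LLC.
Chain via Beacon Logistics SA → Northgate Foods Inc. (R1): 48% × 53% × 14% = 3.5616% of Halcyon Ventures LLC.
Direct interest in Halcyon Ventures LLC: 10%.
Chain via Ridgefield Energy Co. → Slate Trust (R1): 33% × 81% × 29% = 7.7517% of Halcyon Ventures LLC.
Aggregating (R3): 33.21% + 3.5616% + 10% + 7.7517% = 54.5233%.
54.5233% exceeds the 20% threshold by 34.5233 percentage points.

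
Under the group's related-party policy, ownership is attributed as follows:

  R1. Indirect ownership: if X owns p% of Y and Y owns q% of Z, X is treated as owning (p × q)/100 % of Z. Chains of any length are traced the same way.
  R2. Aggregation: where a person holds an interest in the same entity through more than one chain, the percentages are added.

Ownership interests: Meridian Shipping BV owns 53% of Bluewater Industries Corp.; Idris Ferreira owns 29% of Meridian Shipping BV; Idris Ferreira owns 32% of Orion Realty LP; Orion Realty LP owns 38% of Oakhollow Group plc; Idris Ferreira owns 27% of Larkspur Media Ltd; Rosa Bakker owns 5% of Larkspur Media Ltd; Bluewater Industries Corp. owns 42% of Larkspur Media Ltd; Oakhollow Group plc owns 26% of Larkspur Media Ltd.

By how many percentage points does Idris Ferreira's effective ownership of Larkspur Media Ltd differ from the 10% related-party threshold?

26.617

Chain via Orion Realty LP → Oakhollow Group plc (R1): 32% × 38% × 26% = 3.1616% of Larkspur Media Ltd.
Chain via Meridian Shipping BV → Bluewater Industries Corp. (R1): 29% × 53% × 42% = 6.4554% of Larkspur Media Ltd.
Direct interest in Larkspur Media Ltd: 27%.
Aggregating (R2): 3.1616% + 6.4554% + 27% = 36.617%.
36.617% exceeds the 10% threshold by 26.617 percentage points.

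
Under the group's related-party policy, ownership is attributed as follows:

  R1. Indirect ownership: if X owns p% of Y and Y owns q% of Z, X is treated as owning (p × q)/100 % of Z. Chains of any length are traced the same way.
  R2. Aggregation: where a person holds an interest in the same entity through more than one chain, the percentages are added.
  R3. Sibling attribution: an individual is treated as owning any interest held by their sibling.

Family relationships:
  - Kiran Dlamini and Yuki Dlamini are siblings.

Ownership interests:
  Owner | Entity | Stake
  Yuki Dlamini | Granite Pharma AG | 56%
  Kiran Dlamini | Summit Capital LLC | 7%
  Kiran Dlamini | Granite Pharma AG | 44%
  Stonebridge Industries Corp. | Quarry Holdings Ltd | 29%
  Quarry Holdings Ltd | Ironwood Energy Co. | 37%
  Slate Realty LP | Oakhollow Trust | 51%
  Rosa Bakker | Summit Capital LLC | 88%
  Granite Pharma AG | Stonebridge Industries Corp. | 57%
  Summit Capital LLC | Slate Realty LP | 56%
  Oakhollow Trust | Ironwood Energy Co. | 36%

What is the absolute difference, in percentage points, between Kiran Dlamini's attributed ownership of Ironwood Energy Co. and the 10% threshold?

3.164188

By sibling attribution (R3), Kiran Dlamini is treated as also owning Yuki Dlamini's interest in Granite Pharma AG, giving 44% + 56% = 100%.
Chain via Granite Pharma AG → Stonebridge Industries Corp. → Quarry Holdings Ltd (R1): 100% × 57% × 29% × 37% = 6.1161% of Ironwood Energy Co.
Chain via Summit Capital LLC → Slate Realty LP → Oakhollow Trust (R1): 7% × 56% × 51% × 36% = 0.719712% of Ironwood Energy Co.
Aggregating (R2): 6.1161% + 0.719712% = 6.835812%.
6.835812% falls short of the 10% threshold by 3.164188 percentage points.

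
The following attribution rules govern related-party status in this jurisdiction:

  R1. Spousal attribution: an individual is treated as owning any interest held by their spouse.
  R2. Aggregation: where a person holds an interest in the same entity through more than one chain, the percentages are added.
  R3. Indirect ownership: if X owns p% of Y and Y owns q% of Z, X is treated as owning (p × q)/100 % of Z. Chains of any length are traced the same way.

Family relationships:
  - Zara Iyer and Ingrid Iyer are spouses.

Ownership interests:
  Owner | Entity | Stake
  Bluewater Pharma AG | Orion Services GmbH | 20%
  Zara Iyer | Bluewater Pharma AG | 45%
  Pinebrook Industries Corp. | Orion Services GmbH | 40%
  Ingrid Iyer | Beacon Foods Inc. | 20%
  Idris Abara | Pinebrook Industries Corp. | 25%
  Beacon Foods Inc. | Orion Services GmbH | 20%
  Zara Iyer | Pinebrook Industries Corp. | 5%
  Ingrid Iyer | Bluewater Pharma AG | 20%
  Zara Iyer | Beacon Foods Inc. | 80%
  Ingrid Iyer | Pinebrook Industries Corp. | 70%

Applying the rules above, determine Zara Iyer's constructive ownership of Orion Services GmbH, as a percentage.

By spousal attribution (R1), Zara Iyer is treated as also owning Ingrid Iyer's interest in Bluewater Pharma AG, giving 45% + 20% = 65%.
By spousal attribution (R1), Zara Iyer is treated as also owning Ingrid Iyer's interest in Pinebrook Industries Corp, giving 5% + 70% = 75%.
By spousal attribution (R1), Zara Iyer is treated as also owning Ingrid Iyer's interest in Beacon Foods Inc, giving 80% + 20% = 100%.
Chain via Bluewater Pharma AG (R3): 65% × 20% = 13% of Orion Services GmbH.
Chain via Pinebrook Industries Corp. (R3): 75% × 40% = 30% of Orion Services GmbH.
Chain via Beacon Foods Inc. (R3): 100% × 20% = 20% of Orion Services GmbH.
Aggregating (R2): 13% + 30% + 20% = 63%.

63%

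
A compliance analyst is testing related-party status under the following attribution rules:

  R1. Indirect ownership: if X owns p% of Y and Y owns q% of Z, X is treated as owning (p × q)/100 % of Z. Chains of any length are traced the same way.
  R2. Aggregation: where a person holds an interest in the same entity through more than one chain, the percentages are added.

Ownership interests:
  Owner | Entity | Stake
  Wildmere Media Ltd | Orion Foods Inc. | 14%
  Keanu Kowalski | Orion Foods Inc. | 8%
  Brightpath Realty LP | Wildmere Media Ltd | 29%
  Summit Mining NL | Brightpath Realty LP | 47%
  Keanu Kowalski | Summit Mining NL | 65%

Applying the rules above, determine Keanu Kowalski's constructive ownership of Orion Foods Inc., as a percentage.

9.24033%

Chain via Summit Mining NL → Brightpath Realty LP → Wildmere Media Ltd (R1): 65% × 47% × 29% × 14% = 1.24033% of Orion Foods Inc.
Direct interest in Orion Foods Inc: 8%.
Aggregating (R2): 1.24033% + 8% = 9.24033%.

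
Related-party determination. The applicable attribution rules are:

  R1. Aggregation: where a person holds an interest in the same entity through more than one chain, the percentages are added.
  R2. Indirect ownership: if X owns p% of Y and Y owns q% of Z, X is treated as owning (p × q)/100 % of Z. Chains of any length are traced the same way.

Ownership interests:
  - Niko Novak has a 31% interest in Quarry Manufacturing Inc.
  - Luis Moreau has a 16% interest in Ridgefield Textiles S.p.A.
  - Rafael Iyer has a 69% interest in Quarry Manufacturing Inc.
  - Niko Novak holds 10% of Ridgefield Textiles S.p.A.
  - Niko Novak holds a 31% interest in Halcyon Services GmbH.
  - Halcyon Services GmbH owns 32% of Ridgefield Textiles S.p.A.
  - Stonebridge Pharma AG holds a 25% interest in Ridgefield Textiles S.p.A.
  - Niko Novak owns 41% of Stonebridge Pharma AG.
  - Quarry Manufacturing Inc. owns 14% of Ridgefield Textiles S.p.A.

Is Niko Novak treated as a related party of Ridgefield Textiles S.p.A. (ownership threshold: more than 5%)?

Chain via Halcyon Services GmbH (R2): 31% × 32% = 9.92% of Ridgefield Textiles S.p.A.
Chain via Quarry Manufacturing Inc. (R2): 31% × 14% = 4.34% of Ridgefield Textiles S.p.A.
Chain via Stonebridge Pharma AG (R2): 41% × 25% = 10.25% of Ridgefield Textiles S.p.A.
Direct interest in Ridgefield Textiles S.p.A: 10%.
Aggregating (R1): 9.92% + 4.34% + 10.25% + 10% = 34.51%.
34.51% exceeds the 5% threshold, so Niko is a related party to Ridgefield Textiles S.p.A.

Yes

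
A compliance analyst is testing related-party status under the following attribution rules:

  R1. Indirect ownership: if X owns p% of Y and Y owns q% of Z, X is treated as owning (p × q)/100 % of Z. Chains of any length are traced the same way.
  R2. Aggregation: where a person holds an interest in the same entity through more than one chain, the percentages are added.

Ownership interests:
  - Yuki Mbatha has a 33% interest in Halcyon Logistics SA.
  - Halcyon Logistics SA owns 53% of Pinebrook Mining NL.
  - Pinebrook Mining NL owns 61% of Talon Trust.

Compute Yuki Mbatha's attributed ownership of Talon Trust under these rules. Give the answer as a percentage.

Chain via Halcyon Logistics SA → Pinebrook Mining NL (R1): 33% × 53% × 61% = 10.6689% of Talon Trust.

10.6689%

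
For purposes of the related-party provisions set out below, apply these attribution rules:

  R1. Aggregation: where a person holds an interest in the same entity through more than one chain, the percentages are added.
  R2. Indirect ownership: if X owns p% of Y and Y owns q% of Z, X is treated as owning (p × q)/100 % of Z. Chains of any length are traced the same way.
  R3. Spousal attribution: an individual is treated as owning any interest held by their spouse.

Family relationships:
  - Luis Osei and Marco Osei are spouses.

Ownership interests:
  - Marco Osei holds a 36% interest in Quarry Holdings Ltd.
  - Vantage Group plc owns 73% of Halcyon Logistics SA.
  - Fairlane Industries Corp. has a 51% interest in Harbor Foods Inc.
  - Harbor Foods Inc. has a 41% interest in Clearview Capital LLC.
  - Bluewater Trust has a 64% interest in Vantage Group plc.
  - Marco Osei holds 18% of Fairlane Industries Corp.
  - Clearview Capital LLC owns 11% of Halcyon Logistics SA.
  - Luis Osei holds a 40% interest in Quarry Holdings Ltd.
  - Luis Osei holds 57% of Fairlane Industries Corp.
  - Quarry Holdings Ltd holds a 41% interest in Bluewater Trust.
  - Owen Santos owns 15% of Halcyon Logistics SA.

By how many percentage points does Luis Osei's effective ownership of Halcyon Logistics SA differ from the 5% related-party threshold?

By spousal attribution (R3), Luis Osei is treated as also owning Marco Osei's interest in Quarry Holdings Ltd, giving 40% + 36% = 76%.
By spousal attribution (R3), Luis Osei is treated as also owning Marco Osei's interest in Fairlane Industries Corp, giving 57% + 18% = 75%.
Chain via Quarry Holdings Ltd → Bluewater Trust → Vantage Group plc (R2): 76% × 41% × 64% × 73% = 14.557952% of Halcyon Logistics SA.
Chain via Fairlane Industries Corp. → Harbor Foods Inc. → Clearview Capital LLC (R2): 75% × 51% × 41% × 11% = 1.725075% of Halcyon Logistics SA.
Aggregating (R1): 14.557952% + 1.725075% = 16.283027%.
16.283027% exceeds the 5% threshold by 11.283027 percentage points.

11.283027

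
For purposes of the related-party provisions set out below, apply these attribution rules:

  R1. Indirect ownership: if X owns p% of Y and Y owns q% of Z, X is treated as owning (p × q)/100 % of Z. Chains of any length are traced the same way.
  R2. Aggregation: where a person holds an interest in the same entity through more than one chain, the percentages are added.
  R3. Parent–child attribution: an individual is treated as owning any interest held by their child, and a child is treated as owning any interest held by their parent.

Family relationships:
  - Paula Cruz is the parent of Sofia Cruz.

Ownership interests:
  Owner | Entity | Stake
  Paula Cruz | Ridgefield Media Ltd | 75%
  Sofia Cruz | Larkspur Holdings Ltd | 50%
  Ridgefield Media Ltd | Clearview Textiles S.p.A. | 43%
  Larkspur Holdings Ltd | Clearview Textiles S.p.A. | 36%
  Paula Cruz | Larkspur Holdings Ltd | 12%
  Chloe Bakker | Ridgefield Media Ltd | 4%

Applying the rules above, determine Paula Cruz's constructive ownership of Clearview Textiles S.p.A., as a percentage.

By parent–child attribution (R3), Paula Cruz is treated as also owning Sofia Cruz's interest in Larkspur Holdings Ltd, giving 12% + 50% = 62%.
Chain via Larkspur Holdings Ltd (R1): 62% × 36% = 22.32% of Clearview Textiles S.p.A.
Chain via Ridgefield Media Ltd (R1): 75% × 43% = 32.25% of Clearview Textiles S.p.A.
Aggregating (R2): 22.32% + 32.25% = 54.57%.

54.57%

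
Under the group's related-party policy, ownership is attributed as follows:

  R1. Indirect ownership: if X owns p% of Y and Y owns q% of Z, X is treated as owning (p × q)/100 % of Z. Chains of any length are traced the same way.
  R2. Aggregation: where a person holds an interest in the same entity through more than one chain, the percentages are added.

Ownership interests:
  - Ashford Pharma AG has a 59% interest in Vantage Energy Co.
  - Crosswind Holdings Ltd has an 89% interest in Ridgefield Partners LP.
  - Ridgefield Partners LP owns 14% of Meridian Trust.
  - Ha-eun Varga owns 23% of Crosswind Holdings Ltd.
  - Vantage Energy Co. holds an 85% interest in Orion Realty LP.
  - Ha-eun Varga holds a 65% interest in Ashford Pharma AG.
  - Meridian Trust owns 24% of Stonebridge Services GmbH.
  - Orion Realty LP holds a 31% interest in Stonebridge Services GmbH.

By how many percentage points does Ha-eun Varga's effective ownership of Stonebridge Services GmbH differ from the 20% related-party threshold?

9.206983

Chain via Crosswind Holdings Ltd → Ridgefield Partners LP → Meridian Trust (R1): 23% × 89% × 14% × 24% = 0.687792% of Stonebridge Services GmbH.
Chain via Ashford Pharma AG → Vantage Energy Co. → Orion Realty LP (R1): 65% × 59% × 85% × 31% = 10.105225% of Stonebridge Services GmbH.
Aggregating (R2): 0.687792% + 10.105225% = 10.793017%.
10.793017% falls short of the 20% threshold by 9.206983 percentage points.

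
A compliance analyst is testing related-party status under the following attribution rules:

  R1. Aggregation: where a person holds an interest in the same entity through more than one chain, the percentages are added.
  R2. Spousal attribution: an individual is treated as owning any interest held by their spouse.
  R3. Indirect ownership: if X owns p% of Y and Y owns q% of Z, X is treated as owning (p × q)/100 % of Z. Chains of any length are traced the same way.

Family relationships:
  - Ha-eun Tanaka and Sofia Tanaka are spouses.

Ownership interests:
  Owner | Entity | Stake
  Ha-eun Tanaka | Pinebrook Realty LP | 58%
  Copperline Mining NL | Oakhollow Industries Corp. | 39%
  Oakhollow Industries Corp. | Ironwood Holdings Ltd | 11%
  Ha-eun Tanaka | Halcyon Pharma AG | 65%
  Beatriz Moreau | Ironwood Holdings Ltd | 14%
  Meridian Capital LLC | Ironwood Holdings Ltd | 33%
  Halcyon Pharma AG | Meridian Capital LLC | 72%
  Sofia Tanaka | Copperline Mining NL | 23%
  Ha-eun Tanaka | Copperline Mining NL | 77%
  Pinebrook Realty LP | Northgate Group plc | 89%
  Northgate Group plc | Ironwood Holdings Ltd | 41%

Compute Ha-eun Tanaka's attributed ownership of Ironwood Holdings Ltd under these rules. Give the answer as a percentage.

By spousal attribution (R2), Ha-eun Tanaka is treated as also owning Sofia Tanaka's interest in Copperline Mining NL, giving 77% + 23% = 100%.
Chain via Copperline Mining NL → Oakhollow Industries Corp. (R3): 100% × 39% × 11% = 4.29% of Ironwood Holdings Ltd.
Chain via Pinebrook Realty LP → Northgate Group plc (R3): 58% × 89% × 41% = 21.1642% of Ironwood Holdings Ltd.
Chain via Halcyon Pharma AG → Meridian Capital LLC (R3): 65% × 72% × 33% = 15.444% of Ironwood Holdings Ltd.
Aggregating (R1): 4.29% + 21.1642% + 15.444% = 40.8982%.

40.8982%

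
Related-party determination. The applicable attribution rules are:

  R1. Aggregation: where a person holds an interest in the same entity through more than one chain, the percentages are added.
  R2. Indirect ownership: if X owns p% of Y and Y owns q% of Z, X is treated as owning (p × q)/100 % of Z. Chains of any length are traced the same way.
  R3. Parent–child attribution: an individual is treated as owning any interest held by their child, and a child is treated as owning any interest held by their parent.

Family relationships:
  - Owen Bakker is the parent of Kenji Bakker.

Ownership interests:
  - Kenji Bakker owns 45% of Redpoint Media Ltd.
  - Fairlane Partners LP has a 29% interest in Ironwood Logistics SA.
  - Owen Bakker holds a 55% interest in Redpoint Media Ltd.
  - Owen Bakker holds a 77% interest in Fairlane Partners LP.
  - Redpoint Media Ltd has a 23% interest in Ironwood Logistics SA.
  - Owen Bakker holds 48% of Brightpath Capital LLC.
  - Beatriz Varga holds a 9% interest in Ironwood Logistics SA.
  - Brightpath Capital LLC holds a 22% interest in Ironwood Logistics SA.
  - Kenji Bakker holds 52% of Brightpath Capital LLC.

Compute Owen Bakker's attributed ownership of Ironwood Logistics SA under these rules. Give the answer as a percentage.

67.33%

By parent–child attribution (R3), Owen Bakker is treated as also owning Kenji Bakker's interest in Redpoint Media Ltd, giving 55% + 45% = 100%.
By parent–child attribution (R3), Owen Bakker is treated as also owning Kenji Bakker's interest in Brightpath Capital LLC, giving 48% + 52% = 100%.
Chain via Redpoint Media Ltd (R2): 100% × 23% = 23% of Ironwood Logistics SA.
Chain via Brightpath Capital LLC (R2): 100% × 22% = 22% of Ironwood Logistics SA.
Chain via Fairlane Partners LP (R2): 77% × 29% = 22.33% of Ironwood Logistics SA.
Aggregating (R1): 23% + 22% + 22.33% = 67.33%.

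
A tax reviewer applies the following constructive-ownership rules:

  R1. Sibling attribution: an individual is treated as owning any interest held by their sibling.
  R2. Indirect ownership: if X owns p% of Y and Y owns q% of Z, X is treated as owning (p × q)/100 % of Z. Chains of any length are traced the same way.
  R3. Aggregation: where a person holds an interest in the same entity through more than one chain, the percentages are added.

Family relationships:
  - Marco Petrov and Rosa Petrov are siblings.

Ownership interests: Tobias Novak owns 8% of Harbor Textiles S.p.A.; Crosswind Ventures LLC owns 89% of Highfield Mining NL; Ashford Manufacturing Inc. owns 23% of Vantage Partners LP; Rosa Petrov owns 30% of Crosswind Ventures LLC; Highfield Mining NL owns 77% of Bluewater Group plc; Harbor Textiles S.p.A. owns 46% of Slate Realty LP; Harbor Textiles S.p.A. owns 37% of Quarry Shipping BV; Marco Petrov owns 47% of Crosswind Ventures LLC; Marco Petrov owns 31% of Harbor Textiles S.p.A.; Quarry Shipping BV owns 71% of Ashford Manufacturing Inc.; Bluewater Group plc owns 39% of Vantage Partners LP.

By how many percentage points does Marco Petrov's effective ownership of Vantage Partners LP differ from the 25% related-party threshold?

2.54739

By sibling attribution (R1), Marco Petrov is treated as also owning Rosa Petrov's interest in Crosswind Ventures LLC, giving 47% + 30% = 77%.
Chain via Crosswind Ventures LLC → Highfield Mining NL → Bluewater Group plc (R2): 77% × 89% × 77% × 39% = 20.579559% of Vantage Partners LP.
Chain via Harbor Textiles S.p.A. → Quarry Shipping BV → Ashford Manufacturing Inc. (R2): 31% × 37% × 71% × 23% = 1.873051% of Vantage Partners LP.
Aggregating (R3): 20.579559% + 1.873051% = 22.45261%.
22.45261% falls short of the 25% threshold by 2.54739 percentage points.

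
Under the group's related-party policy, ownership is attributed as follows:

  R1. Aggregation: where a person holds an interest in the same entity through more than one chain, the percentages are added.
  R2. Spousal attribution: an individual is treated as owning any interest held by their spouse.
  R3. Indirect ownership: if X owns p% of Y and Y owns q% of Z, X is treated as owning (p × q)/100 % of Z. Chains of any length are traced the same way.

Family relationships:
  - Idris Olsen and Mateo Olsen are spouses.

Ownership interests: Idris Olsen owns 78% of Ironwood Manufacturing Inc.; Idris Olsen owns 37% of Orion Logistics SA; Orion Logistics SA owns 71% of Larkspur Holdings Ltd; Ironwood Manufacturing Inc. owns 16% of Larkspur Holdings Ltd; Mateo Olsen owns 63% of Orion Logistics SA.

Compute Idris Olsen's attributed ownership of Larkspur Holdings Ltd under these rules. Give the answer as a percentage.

By spousal attribution (R2), Idris Olsen is treated as also owning Mateo Olsen's interest in Orion Logistics SA, giving 37% + 63% = 100%.
Chain via Orion Logistics SA (R3): 100% × 71% = 71% of Larkspur Holdings Ltd.
Chain via Ironwood Manufacturing Inc. (R3): 78% × 16% = 12.48% of Larkspur Holdings Ltd.
Aggregating (R1): 71% + 12.48% = 83.48%.

83.48%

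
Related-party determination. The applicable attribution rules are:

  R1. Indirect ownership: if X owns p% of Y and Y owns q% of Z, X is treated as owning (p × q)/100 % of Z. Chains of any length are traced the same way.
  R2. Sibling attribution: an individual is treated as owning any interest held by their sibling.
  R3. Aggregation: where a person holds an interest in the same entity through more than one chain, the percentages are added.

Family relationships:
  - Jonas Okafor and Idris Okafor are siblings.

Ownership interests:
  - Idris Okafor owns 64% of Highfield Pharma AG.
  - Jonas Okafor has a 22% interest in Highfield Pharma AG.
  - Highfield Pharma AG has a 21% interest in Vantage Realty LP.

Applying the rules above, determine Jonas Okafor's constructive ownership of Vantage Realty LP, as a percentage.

By sibling attribution (R2), Jonas Okafor is treated as also owning Idris Okafor's interest in Highfield Pharma AG, giving 22% + 64% = 86%.
Chain via Highfield Pharma AG (R1): 86% × 21% = 18.06% of Vantage Realty LP.

18.06%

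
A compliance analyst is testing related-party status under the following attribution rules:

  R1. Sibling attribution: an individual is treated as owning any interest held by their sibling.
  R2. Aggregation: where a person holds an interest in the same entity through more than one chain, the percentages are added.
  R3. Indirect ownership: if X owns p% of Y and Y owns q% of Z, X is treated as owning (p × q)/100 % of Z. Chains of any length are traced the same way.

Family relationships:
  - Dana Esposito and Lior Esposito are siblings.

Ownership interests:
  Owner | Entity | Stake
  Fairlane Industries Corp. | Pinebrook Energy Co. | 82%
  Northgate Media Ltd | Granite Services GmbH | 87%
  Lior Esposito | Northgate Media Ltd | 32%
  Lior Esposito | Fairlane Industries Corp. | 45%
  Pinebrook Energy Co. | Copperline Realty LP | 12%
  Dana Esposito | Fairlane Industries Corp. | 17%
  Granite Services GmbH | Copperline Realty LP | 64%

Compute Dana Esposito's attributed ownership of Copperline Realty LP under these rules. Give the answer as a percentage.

By sibling attribution (R1), Dana Esposito is treated as also owning Lior Esposito's interest in Fairlane Industries Corp, giving 17% + 45% = 62%.
By sibling attribution (R1), Dana Esposito is treated as owning Lior Esposito's 32% interest in Northgate Media Ltd.
Chain via Fairlane Industries Corp. → Pinebrook Energy Co. (R3): 62% × 82% × 12% = 6.1008% of Copperline Realty LP.
Chain via Northgate Media Ltd → Granite Services GmbH (R3): 32% × 87% × 64% = 17.8176% of Copperline Realty LP.
Aggregating (R2): 6.1008% + 17.8176% = 23.9184%.

23.9184%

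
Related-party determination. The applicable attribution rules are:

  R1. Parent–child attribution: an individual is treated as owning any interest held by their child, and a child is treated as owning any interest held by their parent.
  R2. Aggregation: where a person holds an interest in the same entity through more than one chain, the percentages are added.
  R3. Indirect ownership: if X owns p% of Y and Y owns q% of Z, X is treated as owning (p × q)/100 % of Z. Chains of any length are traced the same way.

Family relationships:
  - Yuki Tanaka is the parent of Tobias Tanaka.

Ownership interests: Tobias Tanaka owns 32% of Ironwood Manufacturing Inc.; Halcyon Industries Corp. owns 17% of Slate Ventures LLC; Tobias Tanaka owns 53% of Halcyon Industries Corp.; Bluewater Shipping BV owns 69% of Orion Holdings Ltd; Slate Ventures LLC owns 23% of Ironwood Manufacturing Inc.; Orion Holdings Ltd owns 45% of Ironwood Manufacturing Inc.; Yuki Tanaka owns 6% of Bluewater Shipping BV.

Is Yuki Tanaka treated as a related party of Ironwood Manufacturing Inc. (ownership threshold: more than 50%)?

By parent–child attribution (R1), Yuki Tanaka is treated as owning Tobias Tanaka's 53% interest in Halcyon Industries Corp.
By parent–child attribution (R1), Yuki Tanaka is treated as owning Tobias Tanaka's 32% interest in Ironwood Manufacturing Inc.
Chain via Bluewater Shipping BV → Orion Holdings Ltd (R3): 6% × 69% × 45% = 1.863% of Ironwood Manufacturing Inc.
Chain via Halcyon Industries Corp. → Slate Ventures LLC (R3): 53% × 17% × 23% = 2.0723% of Ironwood Manufacturing Inc.
Direct interest in Ironwood Manufacturing Inc: 32%.
Aggregating (R2): 1.863% + 2.0723% + 32% = 35.9353%.
35.9353% does not exceed the 50% threshold, so Yuki is not a related party to Ironwood Manufacturing Inc.

No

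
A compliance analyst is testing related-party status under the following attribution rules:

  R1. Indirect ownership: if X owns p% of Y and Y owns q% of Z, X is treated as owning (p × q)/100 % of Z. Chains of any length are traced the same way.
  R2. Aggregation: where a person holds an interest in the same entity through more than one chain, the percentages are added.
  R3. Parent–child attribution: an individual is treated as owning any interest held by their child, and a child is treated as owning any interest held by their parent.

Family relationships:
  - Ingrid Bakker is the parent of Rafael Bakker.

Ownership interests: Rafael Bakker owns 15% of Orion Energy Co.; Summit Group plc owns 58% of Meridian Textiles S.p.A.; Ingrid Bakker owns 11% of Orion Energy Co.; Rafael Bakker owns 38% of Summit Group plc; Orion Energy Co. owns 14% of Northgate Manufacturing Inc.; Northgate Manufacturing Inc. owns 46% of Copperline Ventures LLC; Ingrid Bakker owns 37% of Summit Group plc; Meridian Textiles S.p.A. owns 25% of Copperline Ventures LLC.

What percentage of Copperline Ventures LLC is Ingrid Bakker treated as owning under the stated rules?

By parent–child attribution (R3), Ingrid Bakker is treated as also owning Rafael Bakker's interest in Summit Group plc, giving 37% + 38% = 75%.
By parent–child attribution (R3), Ingrid Bakker is treated as also owning Rafael Bakker's interest in Orion Energy Co, giving 11% + 15% = 26%.
Chain via Summit Group plc → Meridian Textiles S.p.A. (R1): 75% × 58% × 25% = 10.875% of Copperline Ventures LLC.
Chain via Orion Energy Co. → Northgate Manufacturing Inc. (R1): 26% × 14% × 46% = 1.6744% of Copperline Ventures LLC.
Aggregating (R2): 10.875% + 1.6744% = 12.5494%.

12.5494%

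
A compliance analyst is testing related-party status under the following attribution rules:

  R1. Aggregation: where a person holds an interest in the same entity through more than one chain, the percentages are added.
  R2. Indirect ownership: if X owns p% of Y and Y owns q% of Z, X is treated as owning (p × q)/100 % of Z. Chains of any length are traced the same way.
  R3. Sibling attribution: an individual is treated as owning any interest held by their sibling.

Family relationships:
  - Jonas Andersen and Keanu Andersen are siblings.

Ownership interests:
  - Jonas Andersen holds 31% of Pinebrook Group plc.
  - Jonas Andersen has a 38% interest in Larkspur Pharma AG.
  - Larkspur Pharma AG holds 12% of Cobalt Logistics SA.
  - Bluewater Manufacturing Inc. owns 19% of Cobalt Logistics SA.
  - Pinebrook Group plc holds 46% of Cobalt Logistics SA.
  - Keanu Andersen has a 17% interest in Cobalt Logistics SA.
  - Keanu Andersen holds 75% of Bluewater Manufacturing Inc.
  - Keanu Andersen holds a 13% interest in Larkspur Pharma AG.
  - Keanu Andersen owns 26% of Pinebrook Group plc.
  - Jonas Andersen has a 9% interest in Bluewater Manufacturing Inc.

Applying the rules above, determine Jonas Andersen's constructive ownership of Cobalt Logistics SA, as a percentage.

65.3%

By sibling attribution (R3), Jonas Andersen is treated as also owning Keanu Andersen's interest in Bluewater Manufacturing Inc, giving 9% + 75% = 84%.
By sibling attribution (R3), Jonas Andersen is treated as also owning Keanu Andersen's interest in Pinebrook Group plc, giving 31% + 26% = 57%.
By sibling attribution (R3), Jonas Andersen is treated as also owning Keanu Andersen's interest in Larkspur Pharma AG, giving 38% + 13% = 51%.
By sibling attribution (R3), Jonas Andersen is treated as owning Keanu Andersen's 17% interest in Cobalt Logistics SA.
Chain via Bluewater Manufacturing Inc. (R2): 84% × 19% = 15.96% of Cobalt Logistics SA.
Chain via Pinebrook Group plc (R2): 57% × 46% = 26.22% of Cobalt Logistics SA.
Chain via Larkspur Pharma AG (R2): 51% × 12% = 6.12% of Cobalt Logistics SA.
Direct interest in Cobalt Logistics SA: 17%.
Aggregating (R1): 15.96% + 26.22% + 6.12% + 17% = 65.3%.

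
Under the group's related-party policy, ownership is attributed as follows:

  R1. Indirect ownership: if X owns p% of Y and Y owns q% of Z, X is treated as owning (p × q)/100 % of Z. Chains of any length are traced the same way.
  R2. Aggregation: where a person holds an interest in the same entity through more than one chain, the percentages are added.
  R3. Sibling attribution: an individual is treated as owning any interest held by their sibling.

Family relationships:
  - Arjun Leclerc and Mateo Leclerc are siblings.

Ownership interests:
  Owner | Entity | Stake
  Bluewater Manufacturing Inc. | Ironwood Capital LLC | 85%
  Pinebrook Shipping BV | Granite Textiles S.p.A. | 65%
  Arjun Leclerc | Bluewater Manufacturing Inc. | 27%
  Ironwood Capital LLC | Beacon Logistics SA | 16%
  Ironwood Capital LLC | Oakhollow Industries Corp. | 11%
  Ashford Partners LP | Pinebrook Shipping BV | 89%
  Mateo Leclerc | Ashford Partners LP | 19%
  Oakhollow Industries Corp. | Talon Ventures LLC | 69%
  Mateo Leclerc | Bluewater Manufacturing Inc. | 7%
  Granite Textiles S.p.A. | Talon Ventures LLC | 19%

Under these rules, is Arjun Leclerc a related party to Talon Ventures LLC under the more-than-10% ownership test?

No

By sibling attribution (R3), Arjun Leclerc is treated as also owning Mateo Leclerc's interest in Bluewater Manufacturing Inc, giving 27% + 7% = 34%.
By sibling attribution (R3), Arjun Leclerc is treated as owning Mateo Leclerc's 19% interest in Ashford Partners LP.
Chain via Bluewater Manufacturing Inc. → Ironwood Capital LLC → Oakhollow Industries Corp. (R1): 34% × 85% × 11% × 69% = 2.19351% of Talon Ventures LLC.
Chain via Ashford Partners LP → Pinebrook Shipping BV → Granite Textiles S.p.A. (R1): 19% × 89% × 65% × 19% = 2.088385% of Talon Ventures LLC.
Aggregating (R2): 2.19351% + 2.088385% = 4.281895%.
4.281895% does not exceed the 10% threshold, so Arjun is not a related party to Talon Ventures LLC.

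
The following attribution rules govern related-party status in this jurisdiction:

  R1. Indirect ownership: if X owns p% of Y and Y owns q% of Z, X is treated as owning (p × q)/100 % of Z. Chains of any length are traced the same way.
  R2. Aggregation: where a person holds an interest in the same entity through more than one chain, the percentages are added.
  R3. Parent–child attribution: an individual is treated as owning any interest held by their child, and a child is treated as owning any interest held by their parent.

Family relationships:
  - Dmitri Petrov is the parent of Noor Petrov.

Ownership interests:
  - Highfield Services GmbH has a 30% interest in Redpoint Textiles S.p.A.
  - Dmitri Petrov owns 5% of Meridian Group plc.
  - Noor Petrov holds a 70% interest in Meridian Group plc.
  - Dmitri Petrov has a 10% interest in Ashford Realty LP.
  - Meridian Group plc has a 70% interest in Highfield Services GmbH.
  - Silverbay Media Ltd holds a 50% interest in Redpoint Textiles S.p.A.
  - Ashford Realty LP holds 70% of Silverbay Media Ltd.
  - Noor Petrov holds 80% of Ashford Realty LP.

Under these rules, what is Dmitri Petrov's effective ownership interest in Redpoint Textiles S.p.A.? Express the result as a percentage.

47.25%

By parent–child attribution (R3), Dmitri Petrov is treated as also owning Noor Petrov's interest in Ashford Realty LP, giving 10% + 80% = 90%.
By parent–child attribution (R3), Dmitri Petrov is treated as also owning Noor Petrov's interest in Meridian Group plc, giving 5% + 70% = 75%.
Chain via Ashford Realty LP → Silverbay Media Ltd (R1): 90% × 70% × 50% = 31.5% of Redpoint Textiles S.p.A.
Chain via Meridian Group plc → Highfield Services GmbH (R1): 75% × 70% × 30% = 15.75% of Redpoint Textiles S.p.A.
Aggregating (R2): 31.5% + 15.75% = 47.25%.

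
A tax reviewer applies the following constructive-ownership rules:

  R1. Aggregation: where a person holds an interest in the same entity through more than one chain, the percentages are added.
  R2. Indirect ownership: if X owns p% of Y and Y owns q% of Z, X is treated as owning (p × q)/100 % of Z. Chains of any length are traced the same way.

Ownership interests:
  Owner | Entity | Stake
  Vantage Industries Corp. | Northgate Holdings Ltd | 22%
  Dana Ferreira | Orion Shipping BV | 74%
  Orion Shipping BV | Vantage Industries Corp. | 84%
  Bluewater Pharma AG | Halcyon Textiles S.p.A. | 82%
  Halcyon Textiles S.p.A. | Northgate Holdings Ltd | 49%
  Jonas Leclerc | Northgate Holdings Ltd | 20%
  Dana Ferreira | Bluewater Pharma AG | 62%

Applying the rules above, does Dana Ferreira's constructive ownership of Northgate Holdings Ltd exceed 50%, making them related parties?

No

Chain via Bluewater Pharma AG → Halcyon Textiles S.p.A. (R2): 62% × 82% × 49% = 24.9116% of Northgate Holdings Ltd.
Chain via Orion Shipping BV → Vantage Industries Corp. (R2): 74% × 84% × 22% = 13.6752% of Northgate Holdings Ltd.
Aggregating (R1): 24.9116% + 13.6752% = 38.5868%.
38.5868% does not exceed the 50% threshold, so Dana is not a related party to Northgate Holdings Ltd.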